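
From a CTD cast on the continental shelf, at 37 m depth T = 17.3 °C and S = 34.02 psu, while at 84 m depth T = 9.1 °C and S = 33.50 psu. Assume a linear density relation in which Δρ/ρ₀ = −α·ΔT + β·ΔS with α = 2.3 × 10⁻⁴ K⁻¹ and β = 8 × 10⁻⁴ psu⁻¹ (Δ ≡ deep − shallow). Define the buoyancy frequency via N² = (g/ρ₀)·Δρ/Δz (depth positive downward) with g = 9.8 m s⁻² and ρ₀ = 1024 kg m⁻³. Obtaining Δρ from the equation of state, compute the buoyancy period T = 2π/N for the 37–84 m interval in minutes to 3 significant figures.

ΔT = -8.2 K, ΔS = -0.52 psu (deep − shallow).
Δρ/ρ₀ = −αΔT + βΔS = 1.886 × 10⁻³ − 4.16 × 10⁻⁴ = 1.47 × 10⁻³, so Δρ ≈ 1.505 kg m⁻³.
N² = (g/ρ₀)·Δρ/Δz = g·(Δρ/ρ₀)/Δz = 9.8 × 1.47 × 10⁻³ / 47 = 3.0651 × 10⁻⁴ s⁻².
N = √(3.0651 × 10⁻⁴) = 0.017507 rad s⁻¹ → T = 2π/N = 358.90 s = 5.9817 min ≈ 5.98 min.

5.98 min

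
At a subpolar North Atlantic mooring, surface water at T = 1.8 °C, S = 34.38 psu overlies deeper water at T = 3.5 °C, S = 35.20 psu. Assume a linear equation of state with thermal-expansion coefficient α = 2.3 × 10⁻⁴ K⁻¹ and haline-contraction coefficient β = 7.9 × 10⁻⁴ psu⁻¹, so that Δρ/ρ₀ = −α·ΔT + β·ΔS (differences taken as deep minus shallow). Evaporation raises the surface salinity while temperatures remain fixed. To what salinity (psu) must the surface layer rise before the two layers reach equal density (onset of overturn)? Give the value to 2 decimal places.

34.71 psu

Neutral buoyancy requires −α(T_deep − T_surf) + β(S_deep − S_surf′) = 0.
S_surf′ = S_deep − (α/β)·ΔT = 35.20 − (2.3 × 10⁻⁴/7.9 × 10⁻⁴)·(+1.7) = 34.7051 psu.
Increase required: 34.7051 − 34.38 = 0.3251 psu.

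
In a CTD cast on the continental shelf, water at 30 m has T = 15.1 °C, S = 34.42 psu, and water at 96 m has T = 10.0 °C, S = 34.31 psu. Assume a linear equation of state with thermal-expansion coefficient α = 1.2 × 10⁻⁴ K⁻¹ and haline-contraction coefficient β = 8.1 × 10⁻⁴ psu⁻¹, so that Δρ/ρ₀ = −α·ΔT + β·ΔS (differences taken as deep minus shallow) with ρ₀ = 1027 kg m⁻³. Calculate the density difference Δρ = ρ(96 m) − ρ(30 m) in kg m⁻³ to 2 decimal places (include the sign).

+0.54 kg m⁻³

ΔT = -5.1 K, ΔS = -0.11 psu (deep − shallow).
Δρ/ρ₀ = −(1.2 × 10⁻⁴)(-5.1) + (8.1 × 10⁻⁴)(-0.11) = 5.229 × 10⁻⁴.
Δρ = 1027 × (5.229 × 10⁻⁴) = +0.54 kg m⁻³.
Positive Δρ: denser below, stable.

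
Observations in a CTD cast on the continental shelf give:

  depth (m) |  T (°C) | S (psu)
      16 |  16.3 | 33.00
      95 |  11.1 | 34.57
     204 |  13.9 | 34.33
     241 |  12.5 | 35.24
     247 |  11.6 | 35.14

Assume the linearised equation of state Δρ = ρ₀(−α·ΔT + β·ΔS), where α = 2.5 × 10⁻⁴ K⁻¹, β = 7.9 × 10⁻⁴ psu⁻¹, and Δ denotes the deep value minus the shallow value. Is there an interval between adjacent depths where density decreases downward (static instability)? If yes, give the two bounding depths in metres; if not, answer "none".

95–204 m

Evaluate Δρ/ρ₀ = −αΔT + βΔS across each adjacent pair:
  16–95 m: −αΔT+βΔS = −(2.5 × 10⁻⁴)(-5.2)+(7.9 × 10⁻⁴)(+1.57) = 2.5 × 10⁻³ → stable
  95–204 m: −αΔT+βΔS = −(2.5 × 10⁻⁴)(+2.8)+(7.9 × 10⁻⁴)(-0.24) = -8.9 × 10⁻⁴ → UNSTABLE
  204–241 m: −αΔT+βΔS = −(2.5 × 10⁻⁴)(-1.4)+(7.9 × 10⁻⁴)(+0.91) = 1.1 × 10⁻³ → stable
  241–247 m: −αΔT+βΔS = −(2.5 × 10⁻⁴)(-0.9)+(7.9 × 10⁻⁴)(-0.10) = 1.5 × 10⁻⁴ → stable
The 95–204 m interval has Δρ < 0: lighter water underlies denser water.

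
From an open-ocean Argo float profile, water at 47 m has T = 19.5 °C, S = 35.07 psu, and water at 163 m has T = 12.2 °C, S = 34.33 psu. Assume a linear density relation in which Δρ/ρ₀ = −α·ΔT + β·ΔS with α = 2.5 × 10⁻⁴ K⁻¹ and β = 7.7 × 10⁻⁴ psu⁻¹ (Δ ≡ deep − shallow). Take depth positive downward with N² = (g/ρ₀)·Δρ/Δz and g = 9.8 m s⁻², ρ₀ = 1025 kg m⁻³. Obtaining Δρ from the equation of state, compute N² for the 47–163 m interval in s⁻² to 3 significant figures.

ΔT = -7.3 K, ΔS = -0.74 psu (deep − shallow).
Δρ/ρ₀ = −αΔT + βΔS = 1.825 × 10⁻³ − 5.698 × 10⁻⁴ = 1.2552 × 10⁻³, so Δρ ≈ 1.287 kg m⁻³.
N² = (g/ρ₀)·Δρ/Δz = g·(Δρ/ρ₀)/Δz = 9.8 × 1.2552 × 10⁻³ / 116 = 1.0604 × 10⁻⁴ s⁻² ≈ 1.06 × 10⁻⁴ s⁻².

1.06 × 10⁻⁴ s⁻²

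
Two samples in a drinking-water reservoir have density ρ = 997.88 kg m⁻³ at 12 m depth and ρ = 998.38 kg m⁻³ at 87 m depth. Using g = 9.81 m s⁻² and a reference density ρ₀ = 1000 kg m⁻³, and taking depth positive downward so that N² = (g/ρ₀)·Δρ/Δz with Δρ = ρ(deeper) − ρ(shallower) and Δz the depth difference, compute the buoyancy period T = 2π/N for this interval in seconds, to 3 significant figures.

Δρ = 998.38 − 997.88 = 0.50 kg m⁻³ over Δz = 87 − 12 = 75 m.
N² = (9.81/1000) × (0.50/75) = 6.5400 × 10⁻⁵ s⁻².
N = √(6.5400 × 10⁻⁵) = 8.0870 × 10⁻³ rad s⁻¹, so T = 2π/N = 776.95 s ≈ 777 s.
A positive N² confirms static stability across the interval.

777 s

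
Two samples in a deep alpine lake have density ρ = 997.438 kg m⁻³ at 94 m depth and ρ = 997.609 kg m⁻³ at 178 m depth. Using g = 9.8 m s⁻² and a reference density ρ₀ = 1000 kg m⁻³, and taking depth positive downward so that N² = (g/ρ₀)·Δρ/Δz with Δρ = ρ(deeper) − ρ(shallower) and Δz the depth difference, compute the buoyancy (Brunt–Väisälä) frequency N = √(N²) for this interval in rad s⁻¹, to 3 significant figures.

Δρ = 997.609 − 997.438 = 0.171 kg m⁻³ over Δz = 178 − 94 = 84 m.
N² = (9.8/1000) × (0.171/84) = 1.9950 × 10⁻⁵ s⁻².
N = √(1.9950 × 10⁻⁵) = 4.4665 × 10⁻³ rad s⁻¹ ≈ 4.47 × 10⁻³ rad s⁻¹.

4.47 × 10⁻³ rad s⁻¹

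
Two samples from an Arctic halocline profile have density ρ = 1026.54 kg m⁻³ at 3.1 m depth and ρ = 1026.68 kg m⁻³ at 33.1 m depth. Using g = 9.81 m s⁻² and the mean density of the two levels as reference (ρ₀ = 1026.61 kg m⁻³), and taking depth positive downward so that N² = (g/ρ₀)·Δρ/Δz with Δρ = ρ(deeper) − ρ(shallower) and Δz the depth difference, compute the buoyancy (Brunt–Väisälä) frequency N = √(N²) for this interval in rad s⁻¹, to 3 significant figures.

Δρ = 1026.68 − 1026.54 = 0.14 kg m⁻³ over Δz = 33.1 − 3.1 = 30 m.
N² = (9.81/1026.61) × (0.14/30) = 4.4593 × 10⁻⁵ s⁻².
N = √(4.4593 × 10⁻⁵) = 6.6778 × 10⁻³ rad s⁻¹ ≈ 6.68 × 10⁻³ rad s⁻¹.
A positive N² confirms static stability across the interval.

6.68 × 10⁻³ rad s⁻¹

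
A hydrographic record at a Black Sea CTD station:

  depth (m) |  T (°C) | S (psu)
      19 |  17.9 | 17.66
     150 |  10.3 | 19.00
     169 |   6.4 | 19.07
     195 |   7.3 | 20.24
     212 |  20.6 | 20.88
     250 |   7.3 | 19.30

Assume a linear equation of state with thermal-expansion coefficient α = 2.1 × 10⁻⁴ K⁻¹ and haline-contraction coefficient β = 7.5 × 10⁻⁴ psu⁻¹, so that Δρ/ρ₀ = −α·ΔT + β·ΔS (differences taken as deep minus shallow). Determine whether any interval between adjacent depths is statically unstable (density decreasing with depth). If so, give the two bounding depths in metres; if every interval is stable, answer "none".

Evaluate Δρ/ρ₀ = −αΔT + βΔS across each adjacent pair:
  19–150 m: −αΔT+βΔS = −(2.1 × 10⁻⁴)(-7.6)+(7.5 × 10⁻⁴)(+1.34) = 2.6 × 10⁻³ → stable
  150–169 m: −αΔT+βΔS = −(2.1 × 10⁻⁴)(-3.9)+(7.5 × 10⁻⁴)(+0.07) = 8.7 × 10⁻⁴ → stable
  169–195 m: −αΔT+βΔS = −(2.1 × 10⁻⁴)(+0.9)+(7.5 × 10⁻⁴)(+1.17) = 6.9 × 10⁻⁴ → stable
  195–212 m: −αΔT+βΔS = −(2.1 × 10⁻⁴)(+13.3)+(7.5 × 10⁻⁴)(+0.64) = -2.3 × 10⁻³ → UNSTABLE
  212–250 m: −αΔT+βΔS = −(2.1 × 10⁻⁴)(-13.3)+(7.5 × 10⁻⁴)(-1.58) = 1.6 × 10⁻³ → stable
The 195–212 m interval has Δρ < 0: lighter water underlies denser water.

195–212 m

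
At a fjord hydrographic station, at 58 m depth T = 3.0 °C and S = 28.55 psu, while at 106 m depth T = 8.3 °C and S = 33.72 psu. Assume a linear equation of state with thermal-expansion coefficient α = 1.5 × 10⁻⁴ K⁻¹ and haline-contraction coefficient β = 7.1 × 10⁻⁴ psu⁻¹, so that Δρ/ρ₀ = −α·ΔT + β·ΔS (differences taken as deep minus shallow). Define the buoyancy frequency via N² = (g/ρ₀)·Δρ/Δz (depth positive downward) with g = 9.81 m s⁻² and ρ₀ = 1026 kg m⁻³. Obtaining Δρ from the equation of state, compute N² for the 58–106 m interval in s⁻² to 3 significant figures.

ΔT = +5.3 K, ΔS = +5.17 psu (deep − shallow).
Δρ/ρ₀ = −αΔT + βΔS = -7.95 × 10⁻⁴ + 3.6707 × 10⁻³ = 2.8757 × 10⁻³, so Δρ ≈ 2.950 kg m⁻³.
N² = (g/ρ₀)·Δρ/Δz = g·(Δρ/ρ₀)/Δz = 9.81 × 2.8757 × 10⁻³ / 48 = 5.8772 × 10⁻⁴ s⁻² ≈ 5.88 × 10⁻⁴ s⁻².

5.88 × 10⁻⁴ s⁻²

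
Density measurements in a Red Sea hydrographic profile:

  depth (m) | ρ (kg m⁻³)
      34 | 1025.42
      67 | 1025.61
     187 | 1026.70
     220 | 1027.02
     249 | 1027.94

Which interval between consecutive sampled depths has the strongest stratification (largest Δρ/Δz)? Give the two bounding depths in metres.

Compute the density gradient over each adjacent pair:
  34–67 m: Δρ/Δz = 0.19/33 = 5.8 × 10⁻³ kg m⁻⁴
  67–187 m: Δρ/Δz = 1.09/120 = 9.1 × 10⁻³ kg m⁻⁴
  187–220 m: Δρ/Δz = 0.32/33 = 9.7 × 10⁻³ kg m⁻⁴
  220–249 m: Δρ/Δz = 0.92/29 = 0.032 kg m⁻⁴
The largest gradient is in the 220–249 m interval — the pycnocline.

220–249 m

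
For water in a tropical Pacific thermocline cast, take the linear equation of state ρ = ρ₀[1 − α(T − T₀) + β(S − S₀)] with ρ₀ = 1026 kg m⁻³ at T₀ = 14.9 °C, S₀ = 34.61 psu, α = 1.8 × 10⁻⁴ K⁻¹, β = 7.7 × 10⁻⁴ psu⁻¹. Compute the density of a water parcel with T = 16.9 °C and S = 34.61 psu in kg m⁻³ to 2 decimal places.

1025.63 kg m⁻³

T − T₀ = +2.0 K, S − S₀ = +0.00 psu.
Bracket = 1 − α·(+2.0) + β·(+0.00) = 1 + (-3.60 × 10⁻⁴) = 0.9996400.
ρ = 1026 × 0.9996400 = 1025.63 kg m⁻³.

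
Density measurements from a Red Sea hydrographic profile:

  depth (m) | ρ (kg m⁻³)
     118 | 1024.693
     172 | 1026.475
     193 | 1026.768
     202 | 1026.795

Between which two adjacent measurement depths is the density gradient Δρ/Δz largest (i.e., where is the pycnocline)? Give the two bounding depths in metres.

Compute the density gradient over each adjacent pair:
  118–172 m: Δρ/Δz = 1.782/54 = 0.033 kg m⁻⁴
  172–193 m: Δρ/Δz = 0.293/21 = 0.014 kg m⁻⁴
  193–202 m: Δρ/Δz = 0.027/9 = 3.0 × 10⁻³ kg m⁻⁴
The largest gradient is in the 118–172 m interval — the pycnocline.

118–172 m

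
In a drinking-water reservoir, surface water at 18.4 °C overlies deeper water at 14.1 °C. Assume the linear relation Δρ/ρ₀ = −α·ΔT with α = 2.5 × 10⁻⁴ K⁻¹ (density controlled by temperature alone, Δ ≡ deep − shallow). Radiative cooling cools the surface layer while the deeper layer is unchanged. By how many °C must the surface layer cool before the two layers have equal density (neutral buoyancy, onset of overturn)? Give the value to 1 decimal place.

With temperature the only control, equal density requires T_surf′ = T_deep.
T_surf′ = 14.1 °C.
Cooling required: 18.4 − 14.1 = 4.3 °C.

4.3 °C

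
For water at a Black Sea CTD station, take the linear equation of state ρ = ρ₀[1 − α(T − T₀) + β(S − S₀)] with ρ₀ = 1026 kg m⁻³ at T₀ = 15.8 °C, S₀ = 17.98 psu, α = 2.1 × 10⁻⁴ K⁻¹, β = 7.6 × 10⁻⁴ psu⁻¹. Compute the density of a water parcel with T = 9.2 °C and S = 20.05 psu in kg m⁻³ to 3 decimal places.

T − T₀ = -6.6 K, S − S₀ = +2.07 psu.
Bracket = 1 − α·(-6.6) + β·(+2.07) = 1 + (2.9592 × 10⁻³) = 1.0029592.
ρ = 1026 × 1.0029592 = 1029.036 kg m⁻³.

1029.036 kg m⁻³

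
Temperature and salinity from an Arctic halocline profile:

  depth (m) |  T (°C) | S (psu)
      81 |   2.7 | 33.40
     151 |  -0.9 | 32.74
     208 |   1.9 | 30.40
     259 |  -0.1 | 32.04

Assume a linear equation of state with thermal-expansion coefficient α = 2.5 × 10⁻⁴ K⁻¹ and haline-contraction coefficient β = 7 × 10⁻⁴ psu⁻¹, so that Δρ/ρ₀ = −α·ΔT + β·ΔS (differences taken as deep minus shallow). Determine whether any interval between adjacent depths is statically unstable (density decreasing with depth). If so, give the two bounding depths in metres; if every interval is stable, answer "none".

Evaluate Δρ/ρ₀ = −αΔT + βΔS across each adjacent pair:
  81–151 m: −αΔT+βΔS = −(2.5 × 10⁻⁴)(-3.6)+(7 × 10⁻⁴)(-0.66) = 4.4 × 10⁻⁴ → stable
  151–208 m: −αΔT+βΔS = −(2.5 × 10⁻⁴)(+2.8)+(7 × 10⁻⁴)(-2.34) = -2.3 × 10⁻³ → UNSTABLE
  208–259 m: −αΔT+βΔS = −(2.5 × 10⁻⁴)(-2.0)+(7 × 10⁻⁴)(+1.64) = 1.6 × 10⁻³ → stable
The 151–208 m interval has Δρ < 0: lighter water underlies denser water.

151–208 m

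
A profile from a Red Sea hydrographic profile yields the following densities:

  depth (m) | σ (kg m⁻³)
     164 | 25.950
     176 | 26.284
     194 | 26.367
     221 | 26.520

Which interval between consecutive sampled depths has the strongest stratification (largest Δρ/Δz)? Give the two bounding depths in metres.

164–176 m

Compute the density gradient over each adjacent pair:
  164–176 m: Δρ/Δz = 0.334/12 = 0.028 kg m⁻⁴
  176–194 m: Δρ/Δz = 0.083/18 = 4.6 × 10⁻³ kg m⁻⁴
  194–221 m: Δρ/Δz = 0.153/27 = 5.7 × 10⁻³ kg m⁻⁴
The largest gradient is in the 164–176 m interval — the pycnocline.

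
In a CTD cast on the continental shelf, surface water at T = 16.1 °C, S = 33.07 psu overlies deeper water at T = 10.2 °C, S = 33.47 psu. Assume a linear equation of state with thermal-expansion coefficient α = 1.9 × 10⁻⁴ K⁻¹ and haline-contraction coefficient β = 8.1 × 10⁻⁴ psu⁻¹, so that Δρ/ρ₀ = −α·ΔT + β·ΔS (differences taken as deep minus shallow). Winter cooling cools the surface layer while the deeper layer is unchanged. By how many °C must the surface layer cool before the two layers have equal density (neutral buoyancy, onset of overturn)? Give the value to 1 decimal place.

7.6 °C

Neutral buoyancy requires Δρ = 0, i.e. −α(T_deep − T_surf′) + β(S_deep − S_surf) = 0.
T_surf′ = T_deep − (β/α)·ΔS = 10.2 − (8.1 × 10⁻⁴/1.9 × 10⁻⁴)·(+0.40) = 8.495 °C.
Cooling required: 16.1 − (8.495) = 7.605 °C.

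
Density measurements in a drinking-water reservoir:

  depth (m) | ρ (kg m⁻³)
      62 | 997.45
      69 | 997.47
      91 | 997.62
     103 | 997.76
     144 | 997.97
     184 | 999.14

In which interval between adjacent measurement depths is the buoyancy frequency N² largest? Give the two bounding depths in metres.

144–184 m

Compute the density gradient over each adjacent pair:
  62–69 m: Δρ/Δz = 0.02/7 = 2.9 × 10⁻³ kg m⁻⁴
  69–91 m: Δρ/Δz = 0.15/22 = 6.8 × 10⁻³ kg m⁻⁴
  91–103 m: Δρ/Δz = 0.14/12 = 0.012 kg m⁻⁴
  103–144 m: Δρ/Δz = 0.21/41 = 5.1 × 10⁻³ kg m⁻⁴
  144–184 m: Δρ/Δz = 1.17/40 = 0.029 kg m⁻⁴
The largest gradient is in the 144–184 m interval — the pycnocline.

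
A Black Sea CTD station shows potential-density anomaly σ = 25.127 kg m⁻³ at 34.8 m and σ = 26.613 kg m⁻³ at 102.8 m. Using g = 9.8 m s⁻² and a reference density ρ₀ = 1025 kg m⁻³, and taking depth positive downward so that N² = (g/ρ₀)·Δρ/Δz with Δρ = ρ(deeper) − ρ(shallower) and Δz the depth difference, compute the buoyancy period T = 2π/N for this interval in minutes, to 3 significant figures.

7.24 min

Δρ = 1026.613 − 1025.127 = 1.486 kg m⁻³ over Δz = 102.8 − 34.8 = 68 m.
N² = (9.8/1025) × (1.486/68) = 2.0894 × 10⁻⁴ s⁻².
N = √(2.0894 × 10⁻⁴) = 0.014455 rad s⁻¹, so T = 2π/N = 434.67 s = 7.2445 min ≈ 7.24 min.
Since Δρ > 0 the layer is stably stratified.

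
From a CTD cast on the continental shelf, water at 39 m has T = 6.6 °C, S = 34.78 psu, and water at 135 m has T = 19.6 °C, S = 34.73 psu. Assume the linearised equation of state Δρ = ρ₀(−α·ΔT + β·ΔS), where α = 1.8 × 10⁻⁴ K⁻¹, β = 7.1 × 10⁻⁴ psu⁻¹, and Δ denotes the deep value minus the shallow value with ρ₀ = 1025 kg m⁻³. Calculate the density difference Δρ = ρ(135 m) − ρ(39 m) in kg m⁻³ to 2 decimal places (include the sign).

-2.43 kg m⁻³

ΔT = +13.0 K, ΔS = -0.05 psu (deep − shallow).
Δρ/ρ₀ = −(1.8 × 10⁻⁴)(+13.0) + (7.1 × 10⁻⁴)(-0.05) = -2.3755 × 10⁻³.
Δρ = 1025 × (-2.3755 × 10⁻³) = -2.43 kg m⁻³.
Negative Δρ: lighter below, statically unstable.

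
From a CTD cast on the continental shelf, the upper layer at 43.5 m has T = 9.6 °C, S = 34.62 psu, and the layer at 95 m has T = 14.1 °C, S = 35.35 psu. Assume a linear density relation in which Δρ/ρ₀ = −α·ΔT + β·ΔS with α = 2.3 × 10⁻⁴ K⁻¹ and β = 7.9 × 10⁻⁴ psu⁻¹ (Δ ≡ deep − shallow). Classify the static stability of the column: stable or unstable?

unstable

ΔT = 14.1 − 9.6 = +4.5 K and ΔS = 35.35 − 34.62 = +0.73 psu (deep − shallow).
−αΔT = -1.035 × 10⁻³; βΔS = 5.767 × 10⁻⁴; sum Δρ/ρ₀ = -4.583 × 10⁻⁴.
Δρ/ρ₀ < 0, so Δρ < 0: deeper water is lighter → statically unstable; the column would overturn.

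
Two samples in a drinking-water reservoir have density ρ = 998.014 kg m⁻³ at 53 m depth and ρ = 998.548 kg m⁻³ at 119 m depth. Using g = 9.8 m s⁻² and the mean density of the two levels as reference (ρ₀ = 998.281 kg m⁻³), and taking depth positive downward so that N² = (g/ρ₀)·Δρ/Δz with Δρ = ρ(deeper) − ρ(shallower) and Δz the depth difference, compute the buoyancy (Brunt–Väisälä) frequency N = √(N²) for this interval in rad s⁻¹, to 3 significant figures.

Δρ = 998.548 − 998.014 = 0.534 kg m⁻³ over Δz = 119 − 53 = 66 m.
N² = (9.8/998.281) × (0.534/66) = 7.9427 × 10⁻⁵ s⁻².
N = √(7.9427 × 10⁻⁵) = 8.9122 × 10⁻³ rad s⁻¹ ≈ 8.91 × 10⁻³ rad s⁻¹.

8.91 × 10⁻³ rad s⁻¹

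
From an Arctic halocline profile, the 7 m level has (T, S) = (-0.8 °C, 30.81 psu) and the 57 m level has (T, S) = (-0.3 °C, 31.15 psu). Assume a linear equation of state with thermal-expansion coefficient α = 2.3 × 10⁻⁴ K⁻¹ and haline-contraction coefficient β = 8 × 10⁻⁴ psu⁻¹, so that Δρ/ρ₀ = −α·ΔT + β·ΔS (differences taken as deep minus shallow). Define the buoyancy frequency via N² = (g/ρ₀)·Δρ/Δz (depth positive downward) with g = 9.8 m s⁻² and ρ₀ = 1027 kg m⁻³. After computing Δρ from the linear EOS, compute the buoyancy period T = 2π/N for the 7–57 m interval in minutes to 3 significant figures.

18.9 min

ΔT = +0.5 K, ΔS = +0.34 psu (deep − shallow).
Δρ/ρ₀ = −αΔT + βΔS = -1.15 × 10⁻⁴ + 2.72 × 10⁻⁴ = 1.57 × 10⁻⁴, so Δρ ≈ 0.1612 kg m⁻³.
N² = (g/ρ₀)·Δρ/Δz = g·(Δρ/ρ₀)/Δz = 9.8 × 1.57 × 10⁻⁴ / 50 = 3.0772 × 10⁻⁵ s⁻².
N = √(3.0772 × 10⁻⁵) = 5.5473 × 10⁻³ rad s⁻¹ → T = 2π/N = 1.1327 × 10³ s = 18.878 min ≈ 18.9 min.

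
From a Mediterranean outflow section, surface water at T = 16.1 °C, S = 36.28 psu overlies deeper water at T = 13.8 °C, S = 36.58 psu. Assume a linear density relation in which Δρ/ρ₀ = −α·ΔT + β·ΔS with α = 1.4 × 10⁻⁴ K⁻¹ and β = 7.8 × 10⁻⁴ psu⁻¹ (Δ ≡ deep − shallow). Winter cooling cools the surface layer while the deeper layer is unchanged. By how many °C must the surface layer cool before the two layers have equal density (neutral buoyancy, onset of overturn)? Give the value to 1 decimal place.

4.0 °C

Neutral buoyancy requires Δρ = 0, i.e. −α(T_deep − T_surf′) + β(S_deep − S_surf) = 0.
T_surf′ = T_deep − (β/α)·ΔS = 13.8 − (7.8 × 10⁻⁴/1.4 × 10⁻⁴)·(+0.30) = 12.129 °C.
Cooling required: 16.1 − (12.129) = 3.971 °C.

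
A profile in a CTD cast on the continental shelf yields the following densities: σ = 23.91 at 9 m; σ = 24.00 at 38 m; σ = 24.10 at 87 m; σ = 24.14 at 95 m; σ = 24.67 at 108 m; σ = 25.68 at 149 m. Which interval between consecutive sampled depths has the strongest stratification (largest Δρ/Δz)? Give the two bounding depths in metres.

95–108 m

Compute the density gradient over each adjacent pair:
  9–38 m: Δρ/Δz = 0.09/29 = 3.1 × 10⁻³ kg m⁻⁴
  38–87 m: Δρ/Δz = 0.10/49 = 2.0 × 10⁻³ kg m⁻⁴
  87–95 m: Δρ/Δz = 0.04/8 = 5.0 × 10⁻³ kg m⁻⁴
  95–108 m: Δρ/Δz = 0.53/13 = 0.041 kg m⁻⁴
  108–149 m: Δρ/Δz = 1.01/41 = 0.025 kg m⁻⁴
The largest gradient is in the 95–108 m interval — the pycnocline.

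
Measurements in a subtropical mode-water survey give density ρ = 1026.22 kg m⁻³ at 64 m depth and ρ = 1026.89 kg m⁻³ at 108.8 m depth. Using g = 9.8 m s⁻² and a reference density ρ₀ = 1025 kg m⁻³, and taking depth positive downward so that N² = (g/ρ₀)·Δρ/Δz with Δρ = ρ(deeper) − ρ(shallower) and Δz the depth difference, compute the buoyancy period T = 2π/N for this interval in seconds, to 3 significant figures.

Δρ = 1026.89 − 1026.22 = 0.67 kg m⁻³ over Δz = 108.8 − 64 = 44.8 m.
N² = (9.8/1025) × (0.67/44.8) = 1.4299 × 10⁻⁴ s⁻².
N = √(1.4299 × 10⁻⁴) = 0.011958 rad s⁻¹, so T = 2π/N = 525.44 s ≈ 525 s.

525 s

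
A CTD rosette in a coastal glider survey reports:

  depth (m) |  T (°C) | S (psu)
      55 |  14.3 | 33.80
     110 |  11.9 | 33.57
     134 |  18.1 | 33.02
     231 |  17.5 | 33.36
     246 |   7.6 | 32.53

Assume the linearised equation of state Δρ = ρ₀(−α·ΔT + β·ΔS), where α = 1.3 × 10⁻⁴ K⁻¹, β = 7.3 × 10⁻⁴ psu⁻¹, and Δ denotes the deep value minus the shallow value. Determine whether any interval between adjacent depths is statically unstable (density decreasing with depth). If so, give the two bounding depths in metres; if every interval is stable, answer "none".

110–134 m

Evaluate Δρ/ρ₀ = −αΔT + βΔS across each adjacent pair:
  55–110 m: −αΔT+βΔS = −(1.3 × 10⁻⁴)(-2.4)+(7.3 × 10⁻⁴)(-0.23) = 1.4 × 10⁻⁴ → stable
  110–134 m: −αΔT+βΔS = −(1.3 × 10⁻⁴)(+6.2)+(7.3 × 10⁻⁴)(-0.55) = -1.2 × 10⁻³ → UNSTABLE
  134–231 m: −αΔT+βΔS = −(1.3 × 10⁻⁴)(-0.6)+(7.3 × 10⁻⁴)(+0.34) = 3.3 × 10⁻⁴ → stable
  231–246 m: −αΔT+βΔS = −(1.3 × 10⁻⁴)(-9.9)+(7.3 × 10⁻⁴)(-0.83) = 6.8 × 10⁻⁴ → stable
The 110–134 m interval has Δρ < 0: lighter water underlies denser water.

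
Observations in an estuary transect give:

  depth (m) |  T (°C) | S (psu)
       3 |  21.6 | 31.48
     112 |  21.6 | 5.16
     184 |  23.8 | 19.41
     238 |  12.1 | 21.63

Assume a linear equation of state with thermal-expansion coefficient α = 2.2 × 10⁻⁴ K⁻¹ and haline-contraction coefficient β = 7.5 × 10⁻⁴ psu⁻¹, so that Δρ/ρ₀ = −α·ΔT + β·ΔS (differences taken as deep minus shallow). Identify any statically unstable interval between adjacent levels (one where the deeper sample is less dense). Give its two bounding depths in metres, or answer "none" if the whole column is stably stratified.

Evaluate Δρ/ρ₀ = −αΔT + βΔS across each adjacent pair:
  3–112 m: −αΔT+βΔS = −(2.2 × 10⁻⁴)(+0.0)+(7.5 × 10⁻⁴)(-26.32) = -0.020 → UNSTABLE
  112–184 m: −αΔT+βΔS = −(2.2 × 10⁻⁴)(+2.2)+(7.5 × 10⁻⁴)(+14.25) = 0.010 → stable
  184–238 m: −αΔT+βΔS = −(2.2 × 10⁻⁴)(-11.7)+(7.5 × 10⁻⁴)(+2.22) = 4.2 × 10⁻³ → stable
The 3–112 m interval has Δρ < 0: lighter water underlies denser water.

3–112 m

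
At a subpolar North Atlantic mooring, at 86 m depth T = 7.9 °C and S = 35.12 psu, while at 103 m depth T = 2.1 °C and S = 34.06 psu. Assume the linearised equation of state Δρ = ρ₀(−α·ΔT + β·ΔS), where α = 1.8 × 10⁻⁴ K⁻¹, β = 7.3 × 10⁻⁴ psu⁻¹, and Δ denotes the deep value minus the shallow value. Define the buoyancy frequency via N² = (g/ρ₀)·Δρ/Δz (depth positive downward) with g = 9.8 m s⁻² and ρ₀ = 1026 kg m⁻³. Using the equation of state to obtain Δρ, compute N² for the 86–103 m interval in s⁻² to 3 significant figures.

1.56 × 10⁻⁴ s⁻²

ΔT = -5.8 K, ΔS = -1.06 psu (deep − shallow).
Δρ/ρ₀ = −αΔT + βΔS = 1.044 × 10⁻³ − 7.738 × 10⁻⁴ = 2.702 × 10⁻⁴, so Δρ ≈ 0.2772 kg m⁻³.
N² = (g/ρ₀)·Δρ/Δz = g·(Δρ/ρ₀)/Δz = 9.8 × 2.702 × 10⁻⁴ / 17 = 1.5576 × 10⁻⁴ s⁻² ≈ 1.56 × 10⁻⁴ s⁻².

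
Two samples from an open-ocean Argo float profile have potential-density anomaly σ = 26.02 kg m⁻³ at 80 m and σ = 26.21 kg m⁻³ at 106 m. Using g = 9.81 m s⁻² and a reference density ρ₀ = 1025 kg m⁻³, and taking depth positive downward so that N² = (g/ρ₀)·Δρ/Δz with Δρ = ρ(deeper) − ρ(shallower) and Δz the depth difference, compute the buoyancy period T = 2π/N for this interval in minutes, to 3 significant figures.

12.5 min

Δρ = 1026.21 − 1026.02 = 0.19 kg m⁻³ over Δz = 106 − 80 = 26 m.
N² = (9.81/1025) × (0.19/26) = 6.9940 × 10⁻⁵ s⁻².
N = √(6.9940 × 10⁻⁵) = 8.3630 × 10⁻³ rad s⁻¹, so T = 2π/N = 751.31 s = 12.522 min ≈ 12.5 min.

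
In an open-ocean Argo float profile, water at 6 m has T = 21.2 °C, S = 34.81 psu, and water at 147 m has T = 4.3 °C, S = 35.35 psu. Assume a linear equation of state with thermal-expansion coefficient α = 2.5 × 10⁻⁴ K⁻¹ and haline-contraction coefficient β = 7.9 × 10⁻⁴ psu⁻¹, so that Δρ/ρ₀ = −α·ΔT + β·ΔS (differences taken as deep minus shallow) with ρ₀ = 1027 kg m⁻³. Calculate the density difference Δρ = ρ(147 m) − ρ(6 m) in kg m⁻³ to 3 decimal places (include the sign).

+4.777 kg m⁻³

ΔT = -16.9 K, ΔS = +0.54 psu (deep − shallow).
Δρ/ρ₀ = −(2.5 × 10⁻⁴)(-16.9) + (7.9 × 10⁻⁴)(+0.54) = 4.6516 × 10⁻³.
Δρ = 1027 × (4.6516 × 10⁻³) = +4.777 kg m⁻³.
Positive Δρ: denser below, stable.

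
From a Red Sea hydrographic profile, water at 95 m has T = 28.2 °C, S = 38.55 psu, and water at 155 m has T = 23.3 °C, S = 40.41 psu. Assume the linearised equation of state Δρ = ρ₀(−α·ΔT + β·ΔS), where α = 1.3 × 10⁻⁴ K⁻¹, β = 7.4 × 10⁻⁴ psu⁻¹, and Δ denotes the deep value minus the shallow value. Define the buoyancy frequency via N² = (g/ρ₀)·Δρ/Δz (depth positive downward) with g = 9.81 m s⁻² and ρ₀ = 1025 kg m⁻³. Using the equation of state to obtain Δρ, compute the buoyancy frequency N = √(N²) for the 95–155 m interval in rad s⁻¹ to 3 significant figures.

0.0181 rad s⁻¹

ΔT = -4.9 K, ΔS = +1.86 psu (deep − shallow).
Δρ/ρ₀ = −αΔT + βΔS = 6.37 × 10⁻⁴ + 1.3764 × 10⁻³ = 2.0134 × 10⁻³, so Δρ ≈ 2.064 kg m⁻³.
N² = (g/ρ₀)·Δρ/Δz = g·(Δρ/ρ₀)/Δz = 9.81 × 2.0134 × 10⁻³ / 60 = 3.2919 × 10⁻⁴ s⁻².
N = √(3.2919 × 10⁻⁴) = 0.018144 rad s⁻¹ ≈ 0.0181 rad s⁻¹.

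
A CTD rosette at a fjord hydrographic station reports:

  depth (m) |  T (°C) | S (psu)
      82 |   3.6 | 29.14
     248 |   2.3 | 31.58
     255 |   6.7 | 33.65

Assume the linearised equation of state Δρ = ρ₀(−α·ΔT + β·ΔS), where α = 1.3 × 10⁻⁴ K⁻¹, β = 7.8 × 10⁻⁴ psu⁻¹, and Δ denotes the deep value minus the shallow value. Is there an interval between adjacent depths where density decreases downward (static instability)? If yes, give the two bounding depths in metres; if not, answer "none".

Evaluate Δρ/ρ₀ = −αΔT + βΔS across each adjacent pair:
  82–248 m: −αΔT+βΔS = −(1.3 × 10⁻⁴)(-1.3)+(7.8 × 10⁻⁴)(+2.44) = 2.1 × 10⁻³ → stable
  248–255 m: −αΔT+βΔS = −(1.3 × 10⁻⁴)(+4.4)+(7.8 × 10⁻⁴)(+2.07) = 1.0 × 10⁻³ → stable
Every interval has Δρ > 0: the column is stably stratified throughout.

none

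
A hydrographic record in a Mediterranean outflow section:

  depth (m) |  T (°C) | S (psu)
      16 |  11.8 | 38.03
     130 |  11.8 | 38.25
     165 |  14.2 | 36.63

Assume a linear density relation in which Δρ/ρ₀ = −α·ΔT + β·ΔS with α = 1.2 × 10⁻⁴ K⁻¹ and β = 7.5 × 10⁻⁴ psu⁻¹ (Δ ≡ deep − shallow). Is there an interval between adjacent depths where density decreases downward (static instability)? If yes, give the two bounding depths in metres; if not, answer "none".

130–165 m

Evaluate Δρ/ρ₀ = −αΔT + βΔS across each adjacent pair:
  16–130 m: −αΔT+βΔS = −(1.2 × 10⁻⁴)(+0.0)+(7.5 × 10⁻⁴)(+0.22) = 1.6 × 10⁻⁴ → stable
  130–165 m: −αΔT+βΔS = −(1.2 × 10⁻⁴)(+2.4)+(7.5 × 10⁻⁴)(-1.62) = -1.5 × 10⁻³ → UNSTABLE
The 130–165 m interval has Δρ < 0: lighter water underlies denser water.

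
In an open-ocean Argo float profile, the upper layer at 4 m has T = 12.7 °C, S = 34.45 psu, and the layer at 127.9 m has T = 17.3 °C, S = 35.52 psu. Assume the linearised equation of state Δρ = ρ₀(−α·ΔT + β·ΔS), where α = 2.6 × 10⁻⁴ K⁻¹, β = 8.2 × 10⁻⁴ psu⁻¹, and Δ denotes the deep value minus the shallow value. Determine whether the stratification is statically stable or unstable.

unstable

ΔT = 17.3 − 12.7 = +4.6 K and ΔS = 35.52 − 34.45 = +1.07 psu (deep − shallow).
−αΔT = -1.196 × 10⁻³; βΔS = 8.774 × 10⁻⁴; sum Δρ/ρ₀ = -3.186 × 10⁻⁴.
Δρ/ρ₀ < 0, so Δρ < 0: deeper water is lighter → statically unstable; the column would overturn.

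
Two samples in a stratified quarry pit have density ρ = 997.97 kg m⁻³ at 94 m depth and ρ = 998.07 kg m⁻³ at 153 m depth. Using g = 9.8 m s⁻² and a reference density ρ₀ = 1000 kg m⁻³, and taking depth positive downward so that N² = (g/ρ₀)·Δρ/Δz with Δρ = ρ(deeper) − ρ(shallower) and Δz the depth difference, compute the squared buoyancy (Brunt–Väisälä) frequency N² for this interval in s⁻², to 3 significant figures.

1.66 × 10⁻⁵ s⁻²

Δρ = 998.07 − 997.97 = 0.10 kg m⁻³ over Δz = 153 − 94 = 59 m.
N² = (9.8/1000) × (0.10/59) = 1.6610 × 10⁻⁵ s⁻² ≈ 1.66 × 10⁻⁵ s⁻².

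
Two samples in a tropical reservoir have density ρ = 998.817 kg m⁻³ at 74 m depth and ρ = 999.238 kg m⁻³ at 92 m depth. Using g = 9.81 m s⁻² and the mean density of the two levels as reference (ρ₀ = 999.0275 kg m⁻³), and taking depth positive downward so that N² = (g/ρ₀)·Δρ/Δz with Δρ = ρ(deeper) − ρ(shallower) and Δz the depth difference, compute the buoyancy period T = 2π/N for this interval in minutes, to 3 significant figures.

Δρ = 999.238 − 998.817 = 0.421 kg m⁻³ over Δz = 92 − 74 = 18 m.
N² = (9.81/999.0275) × (0.421/18) = 2.2967 × 10⁻⁴ s⁻².
N = √(2.2967 × 10⁻⁴) = 0.015155 rad s⁻¹, so T = 2π/N = 414.59 s = 6.9098 min ≈ 6.91 min.

6.91 min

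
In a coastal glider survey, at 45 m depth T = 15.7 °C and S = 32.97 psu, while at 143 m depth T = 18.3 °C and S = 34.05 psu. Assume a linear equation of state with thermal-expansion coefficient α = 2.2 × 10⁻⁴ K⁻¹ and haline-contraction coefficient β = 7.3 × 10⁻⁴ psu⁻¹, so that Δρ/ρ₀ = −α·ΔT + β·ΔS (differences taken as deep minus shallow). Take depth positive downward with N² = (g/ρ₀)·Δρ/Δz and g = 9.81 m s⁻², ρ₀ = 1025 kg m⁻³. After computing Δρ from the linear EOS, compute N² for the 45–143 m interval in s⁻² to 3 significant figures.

ΔT = +2.6 K, ΔS = +1.08 psu (deep − shallow).
Δρ/ρ₀ = −αΔT + βΔS = -5.72 × 10⁻⁴ + 7.884 × 10⁻⁴ = 2.164 × 10⁻⁴, so Δρ ≈ 0.2218 kg m⁻³.
N² = (g/ρ₀)·Δρ/Δz = g·(Δρ/ρ₀)/Δz = 9.81 × 2.164 × 10⁻⁴ / 98 = 2.1662 × 10⁻⁵ s⁻² ≈ 2.17 × 10⁻⁵ s⁻².

2.17 × 10⁻⁵ s⁻²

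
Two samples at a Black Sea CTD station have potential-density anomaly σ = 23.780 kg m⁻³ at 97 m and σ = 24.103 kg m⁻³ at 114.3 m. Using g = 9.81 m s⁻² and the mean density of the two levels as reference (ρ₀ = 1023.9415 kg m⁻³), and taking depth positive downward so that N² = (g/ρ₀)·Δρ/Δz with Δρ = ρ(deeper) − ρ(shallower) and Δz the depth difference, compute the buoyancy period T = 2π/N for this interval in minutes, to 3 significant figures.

7.83 min

Δρ = 1024.103 − 1023.780 = 0.323 kg m⁻³ over Δz = 114.3 − 97 = 17.3 m.
N² = (9.81/1023.9415) × (0.323/17.3) = 1.7888 × 10⁻⁴ s⁻².
N = √(1.7888 × 10⁻⁴) = 0.013375 rad s⁻¹, so T = 2π/N = 469.77 s = 7.8295 min ≈ 7.83 min.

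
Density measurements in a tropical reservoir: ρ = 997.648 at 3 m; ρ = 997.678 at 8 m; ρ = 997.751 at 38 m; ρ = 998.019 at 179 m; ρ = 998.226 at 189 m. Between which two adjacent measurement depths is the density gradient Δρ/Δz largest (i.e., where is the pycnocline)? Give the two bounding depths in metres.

Compute the density gradient over each adjacent pair:
  3–8 m: Δρ/Δz = 0.030/5 = 6.0 × 10⁻³ kg m⁻⁴
  8–38 m: Δρ/Δz = 0.073/30 = 2.4 × 10⁻³ kg m⁻⁴
  38–179 m: Δρ/Δz = 0.268/141 = 1.9 × 10⁻³ kg m⁻⁴
  179–189 m: Δρ/Δz = 0.207/10 = 0.021 kg m⁻⁴
The largest gradient is in the 179–189 m interval — the pycnocline.

179–189 m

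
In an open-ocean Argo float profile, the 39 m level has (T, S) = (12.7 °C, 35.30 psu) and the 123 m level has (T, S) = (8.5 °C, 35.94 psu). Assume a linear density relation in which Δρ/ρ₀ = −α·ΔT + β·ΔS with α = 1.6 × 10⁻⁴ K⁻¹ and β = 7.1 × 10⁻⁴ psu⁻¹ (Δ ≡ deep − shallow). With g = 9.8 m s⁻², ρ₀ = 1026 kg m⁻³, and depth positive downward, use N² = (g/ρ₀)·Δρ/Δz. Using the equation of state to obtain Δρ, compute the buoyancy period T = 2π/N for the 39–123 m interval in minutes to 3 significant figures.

ΔT = -4.2 K, ΔS = +0.64 psu (deep − shallow).
Δρ/ρ₀ = −αΔT + βΔS = 6.72 × 10⁻⁴ + 4.544 × 10⁻⁴ = 1.1264 × 10⁻³, so Δρ ≈ 1.156 kg m⁻³.
N² = (g/ρ₀)·Δρ/Δz = g·(Δρ/ρ₀)/Δz = 9.8 × 1.1264 × 10⁻³ / 84 = 1.3141 × 10⁻⁴ s⁻².
N = √(1.3141 × 10⁻⁴) = 0.011463 rad s⁻¹ → T = 2π/N = 548.13 s = 9.1355 min ≈ 9.14 min.

9.14 min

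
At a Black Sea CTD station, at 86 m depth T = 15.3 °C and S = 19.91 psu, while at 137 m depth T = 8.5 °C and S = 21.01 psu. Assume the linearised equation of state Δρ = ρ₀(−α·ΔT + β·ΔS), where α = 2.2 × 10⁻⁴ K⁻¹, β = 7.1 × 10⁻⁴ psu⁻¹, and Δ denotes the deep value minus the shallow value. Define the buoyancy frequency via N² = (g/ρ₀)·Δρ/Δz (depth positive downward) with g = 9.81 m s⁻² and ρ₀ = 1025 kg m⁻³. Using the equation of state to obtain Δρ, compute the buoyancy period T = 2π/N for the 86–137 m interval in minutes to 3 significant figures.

ΔT = -6.8 K, ΔS = +1.10 psu (deep − shallow).
Δρ/ρ₀ = −αΔT + βΔS = 1.496 × 10⁻³ + 7.81 × 10⁻⁴ = 2.277 × 10⁻³, so Δρ ≈ 2.334 kg m⁻³.
N² = (g/ρ₀)·Δρ/Δz = g·(Δρ/ρ₀)/Δz = 9.81 × 2.277 × 10⁻³ / 51 = 4.3799 × 10⁻⁴ s⁻².
N = √(4.3799 × 10⁻⁴) = 0.020928 rad s⁻¹ → T = 2π/N = 300.23 s = 5.0038 min ≈ 5.00 min.

5.00 min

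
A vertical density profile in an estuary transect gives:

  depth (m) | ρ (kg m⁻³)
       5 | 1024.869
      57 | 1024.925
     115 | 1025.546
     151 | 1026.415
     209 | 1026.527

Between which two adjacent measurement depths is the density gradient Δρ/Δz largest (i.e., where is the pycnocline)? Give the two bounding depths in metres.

Compute the density gradient over each adjacent pair:
  5–57 m: Δρ/Δz = 0.056/52 = 1.1 × 10⁻³ kg m⁻⁴
  57–115 m: Δρ/Δz = 0.621/58 = 0.011 kg m⁻⁴
  115–151 m: Δρ/Δz = 0.869/36 = 0.024 kg m⁻⁴
  151–209 m: Δρ/Δz = 0.112/58 = 1.9 × 10⁻³ kg m⁻⁴
The largest gradient is in the 115–151 m interval — the pycnocline.

115–151 m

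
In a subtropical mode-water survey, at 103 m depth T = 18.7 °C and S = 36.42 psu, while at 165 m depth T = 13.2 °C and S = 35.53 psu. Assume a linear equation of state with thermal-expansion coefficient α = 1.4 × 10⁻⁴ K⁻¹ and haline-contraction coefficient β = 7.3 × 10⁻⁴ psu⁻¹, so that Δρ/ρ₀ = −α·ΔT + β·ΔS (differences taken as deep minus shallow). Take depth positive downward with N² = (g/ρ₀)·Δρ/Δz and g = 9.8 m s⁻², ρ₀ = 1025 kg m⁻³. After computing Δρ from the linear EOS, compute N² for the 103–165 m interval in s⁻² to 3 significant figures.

1.90 × 10⁻⁵ s⁻²

ΔT = -5.5 K, ΔS = -0.89 psu (deep − shallow).
Δρ/ρ₀ = −αΔT + βΔS = 7.70 × 10⁻⁴ − 6.497 × 10⁻⁴ = 1.203 × 10⁻⁴, so Δρ ≈ 0.1233 kg m⁻³.
N² = (g/ρ₀)·Δρ/Δz = g·(Δρ/ρ₀)/Δz = 9.8 × 1.203 × 10⁻⁴ / 62 = 1.9015 × 10⁻⁵ s⁻² ≈ 1.90 × 10⁻⁵ s⁻².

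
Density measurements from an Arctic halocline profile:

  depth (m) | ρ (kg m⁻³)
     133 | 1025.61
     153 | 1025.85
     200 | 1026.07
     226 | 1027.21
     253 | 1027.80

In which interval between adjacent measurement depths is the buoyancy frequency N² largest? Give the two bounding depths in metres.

Compute the density gradient over each adjacent pair:
  133–153 m: Δρ/Δz = 0.24/20 = 0.012 kg m⁻⁴
  153–200 m: Δρ/Δz = 0.22/47 = 4.7 × 10⁻³ kg m⁻⁴
  200–226 m: Δρ/Δz = 1.14/26 = 0.044 kg m⁻⁴
  226–253 m: Δρ/Δz = 0.59/27 = 0.022 kg m⁻⁴
The largest gradient is in the 200–226 m interval — the pycnocline.

200–226 m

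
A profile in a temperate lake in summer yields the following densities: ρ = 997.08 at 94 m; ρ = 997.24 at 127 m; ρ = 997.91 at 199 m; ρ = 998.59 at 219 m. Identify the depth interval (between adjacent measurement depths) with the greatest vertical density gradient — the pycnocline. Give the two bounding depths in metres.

Compute the density gradient over each adjacent pair:
  94–127 m: Δρ/Δz = 0.16/33 = 4.8 × 10⁻³ kg m⁻⁴
  127–199 m: Δρ/Δz = 0.67/72 = 9.3 × 10⁻³ kg m⁻⁴
  199–219 m: Δρ/Δz = 0.68/20 = 0.034 kg m⁻⁴
The largest gradient is in the 199–219 m interval — the pycnocline.

199–219 m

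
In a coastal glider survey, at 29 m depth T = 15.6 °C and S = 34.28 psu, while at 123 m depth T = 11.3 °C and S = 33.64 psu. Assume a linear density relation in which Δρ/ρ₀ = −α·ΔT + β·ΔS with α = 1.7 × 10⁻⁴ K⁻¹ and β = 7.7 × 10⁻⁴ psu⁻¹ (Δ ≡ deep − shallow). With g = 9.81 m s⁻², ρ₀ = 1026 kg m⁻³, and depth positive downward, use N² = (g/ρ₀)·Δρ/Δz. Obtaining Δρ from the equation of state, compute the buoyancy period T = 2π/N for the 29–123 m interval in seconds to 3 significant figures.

1.26 × 10³ s

ΔT = -4.3 K, ΔS = -0.64 psu (deep − shallow).
Δρ/ρ₀ = −αΔT + βΔS = 7.31 × 10⁻⁴ − 4.928 × 10⁻⁴ = 2.382 × 10⁻⁴, so Δρ ≈ 0.2444 kg m⁻³.
N² = (g/ρ₀)·Δρ/Δz = g·(Δρ/ρ₀)/Δz = 9.81 × 2.382 × 10⁻⁴ / 94 = 2.4859 × 10⁻⁵ s⁻².
N = √(2.4859 × 10⁻⁵) = 4.9859 × 10⁻³ rad s⁻¹ → T = 2π/N = 1.2602 × 10³ s ≈ 1.26 × 10³ s.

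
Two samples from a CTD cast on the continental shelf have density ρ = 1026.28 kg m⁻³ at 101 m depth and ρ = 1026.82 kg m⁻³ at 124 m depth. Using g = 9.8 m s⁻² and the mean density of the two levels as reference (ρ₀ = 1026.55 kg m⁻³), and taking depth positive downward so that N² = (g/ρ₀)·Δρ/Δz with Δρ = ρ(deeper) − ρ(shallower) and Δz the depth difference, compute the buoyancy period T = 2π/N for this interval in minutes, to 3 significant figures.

Δρ = 1026.82 − 1026.28 = 0.54 kg m⁻³ over Δz = 124 − 101 = 23 m.
N² = (9.8/1026.55) × (0.54/23) = 2.2414 × 10⁻⁴ s⁻².
N = √(2.2414 × 10⁻⁴) = 0.014971 rad s⁻¹, so T = 2π/N = 419.69 s = 6.9948 min ≈ 6.99 min.

6.99 min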